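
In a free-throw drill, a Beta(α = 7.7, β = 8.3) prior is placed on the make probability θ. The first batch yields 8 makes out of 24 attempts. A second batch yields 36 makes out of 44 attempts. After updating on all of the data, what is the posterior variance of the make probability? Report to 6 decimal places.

0.002784

The Beta prior is conjugate to a Binomial/Bernoulli likelihood; the update adds successes to α and failures to β.
After batch 1: Beta(7.7+8, 8.3+16) = Beta(15.7, 24.3).
After batch 2: Beta(15.7+36, 24.3+8) = Beta(51.7, 32.3).
Var = αβ/((α+β)²(α+β+1)) = 51.7·32.3/(84.0²·85.0) = 0.002784.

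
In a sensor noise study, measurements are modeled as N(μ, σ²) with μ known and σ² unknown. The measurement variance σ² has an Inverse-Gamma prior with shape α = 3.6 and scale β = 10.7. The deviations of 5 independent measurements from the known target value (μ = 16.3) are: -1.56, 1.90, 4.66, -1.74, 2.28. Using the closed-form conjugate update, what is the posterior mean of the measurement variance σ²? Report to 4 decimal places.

With known mean μ and an Inverse-Gamma(α, β) prior on σ², the Normal likelihood is conjugate: posterior is Inv-Gamma(α + n/2, β + Σ(xᵢ−μ)²/2).
Σ(xᵢ−μ)² = (-1.56)² + (1.90)² + (4.66)² + (-1.74)² + (2.28)² = 35.9852.
Posterior: Inv-Gamma(3.6 + 5/2, 10.7 + 35.9852/2) = Inv-Gamma(6.10, 28.69260).
E[σ²|data] = β/(α−1) = 28.69260/5.10 = 5.6260.

5.6260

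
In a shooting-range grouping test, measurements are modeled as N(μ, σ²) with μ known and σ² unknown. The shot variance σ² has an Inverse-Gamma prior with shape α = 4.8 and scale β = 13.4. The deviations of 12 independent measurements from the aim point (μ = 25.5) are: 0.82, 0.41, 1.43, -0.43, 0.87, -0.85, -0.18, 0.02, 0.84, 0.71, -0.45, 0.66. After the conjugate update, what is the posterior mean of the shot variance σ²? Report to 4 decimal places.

With known mean μ and an Inverse-Gamma(α, β) prior on σ², the Normal likelihood is conjugate: posterior is Inv-Gamma(α + n/2, β + Σ(xᵢ−μ)²/2).
Σ(xᵢ−μ)² = (0.82)² + (0.41)² + (1.43)² + (-0.43)² + (0.87)² + (-0.85)² + (-0.18)² + (0.02)² + (0.84)² + (0.71)² + (-0.45)² + (0.66)² = 6.4303.
Posterior: Inv-Gamma(4.8 + 12/2, 13.4 + 6.4303/2) = Inv-Gamma(10.80, 16.61515).
E[σ²|data] = β/(α−1) = 16.61515/9.80 = 1.6954.

1.6954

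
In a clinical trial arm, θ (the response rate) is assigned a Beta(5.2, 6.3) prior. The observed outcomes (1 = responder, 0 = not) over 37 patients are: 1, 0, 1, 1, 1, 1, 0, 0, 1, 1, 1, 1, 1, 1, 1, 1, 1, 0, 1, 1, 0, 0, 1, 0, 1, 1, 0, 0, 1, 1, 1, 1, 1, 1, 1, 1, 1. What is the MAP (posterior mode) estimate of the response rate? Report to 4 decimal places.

0.6925

The Beta prior is conjugate to a Binomial/Bernoulli likelihood; the update adds successes to α and failures to β.
Posterior: Beta(α+k, β+n−k) = Beta(5.2+28, 6.3+9) = Beta(33.2, 15.3).
Mode of Beta(a,b) for a,b>1 is (a−1)/(a+b−2) = 32.2/46.5 = 0.6925.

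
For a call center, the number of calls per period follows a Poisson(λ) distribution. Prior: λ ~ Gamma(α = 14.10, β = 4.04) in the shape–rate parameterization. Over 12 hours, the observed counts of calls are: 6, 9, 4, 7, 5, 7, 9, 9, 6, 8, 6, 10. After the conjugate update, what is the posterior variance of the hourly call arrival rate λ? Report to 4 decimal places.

0.3891

With a Gamma(shape α, rate β) prior, the Poisson likelihood is conjugate: the posterior is Gamma(α + ΣXᵢ, β + n).
Sum of counts S = 86 over n = 12 hours.
Posterior: Gamma(α+S, β+n) = Gamma(14.10+86, 4.04+12) = Gamma(100.10, 16.04).
Var = α/β² = 100.10/16.04² = 0.3891.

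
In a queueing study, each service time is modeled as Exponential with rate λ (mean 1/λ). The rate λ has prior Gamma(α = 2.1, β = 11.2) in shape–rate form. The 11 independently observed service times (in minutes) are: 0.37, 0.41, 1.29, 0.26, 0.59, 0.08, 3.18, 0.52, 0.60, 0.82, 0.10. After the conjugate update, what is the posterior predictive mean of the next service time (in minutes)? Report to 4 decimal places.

With a Gamma(shape α, rate β) prior on the exponential rate λ, the posterior after n observations with total T = Σxᵢ is Gamma(α+n, β+T).
Sum of observations T = 8.22 minutes; n = 11.
Posterior: Gamma(2.1+11, 11.2+8.22) = Gamma(13.1, 19.42).
The predictive distribution for the next observation is Lomax; its mean is β/(α−1) = 19.42/12.1 = 1.6050.

1.6050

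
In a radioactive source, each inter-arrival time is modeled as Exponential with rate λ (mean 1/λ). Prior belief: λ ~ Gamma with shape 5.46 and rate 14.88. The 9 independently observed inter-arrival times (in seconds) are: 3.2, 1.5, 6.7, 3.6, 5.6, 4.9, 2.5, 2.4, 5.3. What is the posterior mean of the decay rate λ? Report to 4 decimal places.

0.2859

With a Gamma(shape α, rate β) prior on the exponential rate λ, the posterior after n observations with total T = Σxᵢ is Gamma(α+n, β+T).
Sum of observations T = 35.7 seconds; n = 9.
Posterior: Gamma(5.46+9, 14.88+35.7) = Gamma(14.46, 50.58).
Posterior mean of λ = α/β = 14.46/50.58 = 0.2859.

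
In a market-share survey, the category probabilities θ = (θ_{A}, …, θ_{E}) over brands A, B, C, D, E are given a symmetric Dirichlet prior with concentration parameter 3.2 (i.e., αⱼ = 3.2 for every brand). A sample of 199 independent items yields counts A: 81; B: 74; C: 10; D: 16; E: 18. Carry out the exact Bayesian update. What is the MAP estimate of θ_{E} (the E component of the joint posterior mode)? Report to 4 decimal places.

The Dirichlet prior is conjugate to the Multinomial likelihood: each posterior αⱼ = prior αⱼ + observed count nⱼ.
Posterior concentration: (84.2, 77.2, 13.2, 19.2, 21.2), total = 215.0.
Joint mode component: (α_{E}−1)/(Σα−K) = 20.2/210.0 = 0.0962.

0.0962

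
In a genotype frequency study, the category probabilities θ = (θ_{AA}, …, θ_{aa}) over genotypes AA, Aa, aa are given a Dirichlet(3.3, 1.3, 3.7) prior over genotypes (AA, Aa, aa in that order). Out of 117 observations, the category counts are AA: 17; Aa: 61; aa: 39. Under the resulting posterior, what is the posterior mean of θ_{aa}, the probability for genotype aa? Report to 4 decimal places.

The Dirichlet prior is conjugate to the Multinomial likelihood: each posterior αⱼ = prior αⱼ + observed count nⱼ.
Posterior concentration: (20.3, 62.3, 42.7), total = 125.3.
E[θ_{aa}|data] = α_{aa}/Σα = 42.7/125.3 = 0.3408.

0.3408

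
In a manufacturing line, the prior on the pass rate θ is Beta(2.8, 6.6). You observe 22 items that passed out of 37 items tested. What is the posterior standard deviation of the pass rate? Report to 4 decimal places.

0.0725

The Beta prior is conjugate to a Binomial/Bernoulli likelihood; the update adds successes to α and failures to β.
Posterior: Beta(α+k, β+n−k) = Beta(2.8+22, 6.6+15) = Beta(24.8, 21.6).
Var = αβ/((α+β)²(α+β+1)) = 24.8·21.6/(46.4²·47.4) = 0.00524918; SD = √0.00524918 = 0.0725.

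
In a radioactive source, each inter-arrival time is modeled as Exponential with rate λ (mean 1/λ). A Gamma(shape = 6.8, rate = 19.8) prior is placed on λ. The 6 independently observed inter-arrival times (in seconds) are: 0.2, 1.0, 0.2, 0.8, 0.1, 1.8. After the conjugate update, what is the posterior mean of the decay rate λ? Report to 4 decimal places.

0.5356

With a Gamma(shape α, rate β) prior on the exponential rate λ, the posterior after n observations with total T = Σxᵢ is Gamma(α+n, β+T).
Sum of observations T = 4.1 seconds; n = 6.
Posterior: Gamma(6.8+6, 19.8+4.1) = Gamma(12.8, 23.9).
Posterior mean of λ = α/β = 12.8/23.9 = 0.5356.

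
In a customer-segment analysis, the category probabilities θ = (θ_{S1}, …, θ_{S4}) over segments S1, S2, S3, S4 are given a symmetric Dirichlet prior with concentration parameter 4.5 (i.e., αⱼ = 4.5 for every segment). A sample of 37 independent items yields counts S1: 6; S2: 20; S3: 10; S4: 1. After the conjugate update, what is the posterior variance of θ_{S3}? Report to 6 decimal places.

0.003467

The Dirichlet prior is conjugate to the Multinomial likelihood: each posterior αⱼ = prior αⱼ + observed count nⱼ.
Posterior concentration: (10.5, 24.5, 14.5, 5.5), total = 55.0.
Var[θ_j] = α_j(Σα−α_j)/((Σα)²(Σα+1)) = 14.5·40.5/(55.0²·56.0) = 0.003467.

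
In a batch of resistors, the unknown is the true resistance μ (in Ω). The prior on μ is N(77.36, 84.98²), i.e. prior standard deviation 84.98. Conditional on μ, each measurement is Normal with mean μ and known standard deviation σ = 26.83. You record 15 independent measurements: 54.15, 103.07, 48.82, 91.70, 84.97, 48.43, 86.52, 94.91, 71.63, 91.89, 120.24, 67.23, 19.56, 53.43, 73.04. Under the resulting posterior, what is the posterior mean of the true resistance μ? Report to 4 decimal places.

For Normal data with known variance σ², a Normal(μ₀, σ₀²) prior on μ is conjugate. Posterior precision = 1/σ₀² + n/σ²; posterior mean is the precision-weighted average of μ₀ and x̄.
Σxᵢ = 54.15 + 103.07 + 48.82 + 91.70 + 84.97 + 48.43 + 86.52 + 94.91 + 71.63 + 91.89 + 120.24 + 67.23 + 19.56 + 53.43 + 73.04 = 1109.59, so n·x̄ = 1109.59.
σ₀² = 84.98² = 7221.6004, σ² = 26.83² = 719.8489; σ² + n·σ₀² = 719.8489 + 15·7221.6004 = 109043.8549.
Posterior mean = (μ₀/σ₀² + n·x̄/σ²)/(1/σ₀² + n/σ²) = (σ²·μ₀ + σ₀²·n·x̄)/(σ² + n·σ₀²) = (719.8489·77.36 + 7221.6004·1109.59)/109043.8549 = 8068703.09874/109043.8549 = 73.9950.

73.9950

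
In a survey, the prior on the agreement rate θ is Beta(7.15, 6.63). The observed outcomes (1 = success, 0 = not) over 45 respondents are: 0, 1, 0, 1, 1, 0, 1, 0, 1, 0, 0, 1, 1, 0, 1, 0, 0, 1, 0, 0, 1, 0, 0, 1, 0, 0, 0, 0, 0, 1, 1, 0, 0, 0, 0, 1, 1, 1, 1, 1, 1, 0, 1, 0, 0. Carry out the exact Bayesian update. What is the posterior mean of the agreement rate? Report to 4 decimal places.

0.4619

The Beta prior is conjugate to a Binomial/Bernoulli likelihood; the update adds successes to α and failures to β.
Posterior: Beta(α+k, β+n−k) = Beta(7.15+20, 6.63+25) = Beta(27.15, 31.63).
Posterior mean = α/(α+β) = 27.15/58.78 = 0.4619.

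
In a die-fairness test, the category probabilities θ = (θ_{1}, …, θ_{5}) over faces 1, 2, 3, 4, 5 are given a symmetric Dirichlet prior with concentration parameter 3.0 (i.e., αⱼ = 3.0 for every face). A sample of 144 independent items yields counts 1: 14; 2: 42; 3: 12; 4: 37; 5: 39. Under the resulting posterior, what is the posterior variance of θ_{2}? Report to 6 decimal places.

0.001268

The Dirichlet prior is conjugate to the Multinomial likelihood: each posterior αⱼ = prior αⱼ + observed count nⱼ.
Posterior concentration: (17.0, 45.0, 15.0, 40.0, 42.0), total = 159.0.
Var[θ_j] = α_j(Σα−α_j)/((Σα)²(Σα+1)) = 45.0·114.0/(159.0²·160.0) = 0.001268.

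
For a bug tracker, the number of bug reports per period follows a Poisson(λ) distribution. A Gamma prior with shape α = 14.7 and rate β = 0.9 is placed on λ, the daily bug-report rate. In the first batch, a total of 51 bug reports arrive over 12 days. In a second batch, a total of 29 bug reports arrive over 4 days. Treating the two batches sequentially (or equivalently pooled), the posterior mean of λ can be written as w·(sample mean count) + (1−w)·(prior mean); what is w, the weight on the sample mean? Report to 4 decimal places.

0.9467

With a Gamma(shape α, rate β) prior, the Poisson likelihood is conjugate: the posterior is Gamma(α + ΣXᵢ, β + n).
Total number of days: n = 12 + 4 = 16.
Posterior mean = (α₀+S)/(β₀+n) = [n/(β₀+n)]·(S/n) + [β₀/(β₀+n)]·(α₀/β₀), so only n and β₀ enter the weight.
Weight on data w = n/(β₀+n) = 16/(0.9+16) = 16/16.9 = 0.9467.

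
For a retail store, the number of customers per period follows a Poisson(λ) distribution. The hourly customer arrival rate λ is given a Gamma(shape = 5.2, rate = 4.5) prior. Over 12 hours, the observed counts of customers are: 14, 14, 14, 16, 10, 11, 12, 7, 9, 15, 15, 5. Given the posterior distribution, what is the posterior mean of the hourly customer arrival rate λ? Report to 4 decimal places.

8.9212

With a Gamma(shape α, rate β) prior, the Poisson likelihood is conjugate: the posterior is Gamma(α + ΣXᵢ, β + n).
Sum of counts S = 142 over n = 12 hours.
Posterior: Gamma(α+S, β+n) = Gamma(5.2+142, 4.5+12) = Gamma(147.2, 16.5).
Posterior mean = α/β = 147.2/16.5 = 8.9212.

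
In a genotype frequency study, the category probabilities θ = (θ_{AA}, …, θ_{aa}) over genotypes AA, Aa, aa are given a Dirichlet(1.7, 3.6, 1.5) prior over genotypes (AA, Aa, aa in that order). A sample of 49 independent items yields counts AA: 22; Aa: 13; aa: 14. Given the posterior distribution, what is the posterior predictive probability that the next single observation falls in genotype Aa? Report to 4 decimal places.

0.2975

The Dirichlet prior is conjugate to the Multinomial likelihood: each posterior αⱼ = prior αⱼ + observed count nⱼ.
Posterior concentration: (23.7, 16.6, 15.5), total = 55.8.
P(next = Aa | data) = α_{Aa}/Σα = 0.2975.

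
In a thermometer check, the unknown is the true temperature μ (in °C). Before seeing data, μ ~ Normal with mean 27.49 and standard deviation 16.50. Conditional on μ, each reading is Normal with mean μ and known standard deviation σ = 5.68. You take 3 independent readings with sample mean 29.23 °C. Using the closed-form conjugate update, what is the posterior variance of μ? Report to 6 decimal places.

10.345477

For Normal data with known variance σ², a Normal(μ₀, σ₀²) prior on μ is conjugate. Posterior precision = 1/σ₀² + n/σ²; posterior mean is the precision-weighted average of μ₀ and x̄.
σ₀² = 16.50² = 272.25, σ² = 5.68² = 32.2624; σ² + n·σ₀² = 32.2624 + 3·272.25 = 849.0124.
Posterior precision = 1/σ₀² + n/σ² = 1/272.25 + 3/32.2624 = (σ² + n·σ₀²)/(σ₀²σ²) = 849.0124/(272.25·32.2624); posterior variance σₙ² = σ₀²σ²/(σ² + n·σ₀²) = 272.25·32.2624/849.0124 = 10.345477.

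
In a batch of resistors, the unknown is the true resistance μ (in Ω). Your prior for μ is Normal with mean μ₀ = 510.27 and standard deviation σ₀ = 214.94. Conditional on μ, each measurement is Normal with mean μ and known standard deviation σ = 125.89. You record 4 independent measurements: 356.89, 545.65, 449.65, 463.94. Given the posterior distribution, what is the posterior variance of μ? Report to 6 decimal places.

3649.122006

For Normal data with known variance σ², a Normal(μ₀, σ₀²) prior on μ is conjugate. Posterior precision = 1/σ₀² + n/σ²; posterior mean is the precision-weighted average of μ₀ and x̄.
σ₀² = 214.94² = 46199.2036, σ² = 125.89² = 15848.2921; σ² + n·σ₀² = 15848.2921 + 4·46199.2036 = 200645.1065.
Posterior precision = 1/σ₀² + n/σ² = 1/46199.2036 + 4/15848.2921 = (σ² + n·σ₀²)/(σ₀²σ²) = 200645.1065/(46199.2036·15848.2921); posterior variance σₙ² = σ₀²σ²/(σ² + n·σ₀²) = 46199.2036·15848.2921/200645.1065 = 3649.122006.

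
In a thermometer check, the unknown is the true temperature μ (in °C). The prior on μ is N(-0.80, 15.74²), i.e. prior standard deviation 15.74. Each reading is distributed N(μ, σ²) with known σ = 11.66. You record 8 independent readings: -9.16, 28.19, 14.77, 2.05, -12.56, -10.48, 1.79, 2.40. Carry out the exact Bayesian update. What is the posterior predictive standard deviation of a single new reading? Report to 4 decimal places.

For Normal data with known variance σ², a Normal(μ₀, σ₀²) prior on μ is conjugate. Posterior precision = 1/σ₀² + n/σ²; posterior mean is the precision-weighted average of μ₀ and x̄.
σ₀² = 15.74² = 247.7476, σ² = 11.66² = 135.9556; σ² + n·σ₀² = 135.9556 + 8·247.7476 = 2117.9364.
Posterior precision = 1/σ₀² + n/σ² = 1/247.7476 + 8/135.9556 = (σ² + n·σ₀²)/(σ₀²σ²) = 2117.9364/(247.7476·135.9556); posterior variance σₙ² = σ₀²σ²/(σ² + n·σ₀²) = 247.7476·135.9556/2117.9364 = 15.903534.
Predictive variance for one new observation = σₙ² + σ² = 247.7476·135.9556/2117.9364 + 135.9556 = σ²·(σ₀² + 2117.9364)/2117.9364 = 135.9556·2365.684/2117.9364 = 151.859134; SD = √(135.9556·2365.684/2117.9364) = 12.3231.

12.3231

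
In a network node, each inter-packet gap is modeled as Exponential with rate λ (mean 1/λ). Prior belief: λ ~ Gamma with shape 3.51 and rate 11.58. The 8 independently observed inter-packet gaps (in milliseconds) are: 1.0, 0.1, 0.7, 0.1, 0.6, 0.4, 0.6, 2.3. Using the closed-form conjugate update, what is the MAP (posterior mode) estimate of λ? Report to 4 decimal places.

0.6047

With a Gamma(shape α, rate β) prior on the exponential rate λ, the posterior after n observations with total T = Σxᵢ is Gamma(α+n, β+T).
Sum of observations T = 5.8 milliseconds; n = 8.
Posterior: Gamma(3.51+8, 11.58+5.8) = Gamma(11.51, 17.38).
Mode = (α−1)/β = 0.6047.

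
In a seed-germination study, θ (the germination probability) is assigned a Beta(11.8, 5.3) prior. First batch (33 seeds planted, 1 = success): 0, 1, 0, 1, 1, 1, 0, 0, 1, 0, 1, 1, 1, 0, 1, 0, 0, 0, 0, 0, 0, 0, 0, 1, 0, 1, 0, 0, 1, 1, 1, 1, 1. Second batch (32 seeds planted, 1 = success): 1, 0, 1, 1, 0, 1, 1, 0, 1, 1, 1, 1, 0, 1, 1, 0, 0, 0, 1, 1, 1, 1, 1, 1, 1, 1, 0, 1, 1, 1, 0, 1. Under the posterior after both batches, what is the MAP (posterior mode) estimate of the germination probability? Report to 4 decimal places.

The Beta prior is conjugate to a Binomial/Bernoulli likelihood; the update adds successes to α and failures to β.
After batch 1: Beta(11.8+16, 5.3+17) = Beta(27.8, 22.3).
After batch 2: Beta(27.8+23, 22.3+9) = Beta(50.8, 31.3).
Mode of Beta(a,b) for a,b>1 is (a−1)/(a+b−2) = 49.8/80.1 = 0.6217.

0.6217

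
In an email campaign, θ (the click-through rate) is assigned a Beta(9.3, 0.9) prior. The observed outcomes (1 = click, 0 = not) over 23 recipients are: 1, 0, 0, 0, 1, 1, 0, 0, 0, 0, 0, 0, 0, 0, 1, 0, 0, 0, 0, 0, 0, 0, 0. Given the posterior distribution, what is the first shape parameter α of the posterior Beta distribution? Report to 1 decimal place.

13.3

The Beta prior is conjugate to a Binomial/Bernoulli likelihood; the update adds successes to α and failures to β.
Posterior: Beta(α+k, β+n−k) = Beta(9.3+4, 0.9+19) = Beta(13.3, 19.9).
Posterior α = 13.3.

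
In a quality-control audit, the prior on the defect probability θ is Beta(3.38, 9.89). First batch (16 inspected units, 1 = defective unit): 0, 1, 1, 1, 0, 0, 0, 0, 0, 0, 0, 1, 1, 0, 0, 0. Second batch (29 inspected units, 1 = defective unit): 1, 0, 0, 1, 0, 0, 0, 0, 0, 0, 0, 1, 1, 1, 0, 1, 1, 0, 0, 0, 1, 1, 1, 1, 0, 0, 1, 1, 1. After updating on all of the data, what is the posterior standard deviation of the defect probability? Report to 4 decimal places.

The Beta prior is conjugate to a Binomial/Bernoulli likelihood; the update adds successes to α and failures to β.
After batch 1: Beta(3.38+5, 9.89+11) = Beta(8.38, 20.89).
After batch 2: Beta(8.38+14, 20.89+15) = Beta(22.38, 35.89).
Var = αβ/((α+β)²(α+β+1)) = 22.38·35.89/(58.27²·59.27) = 0.00399125; SD = √0.00399125 = 0.0632.

0.0632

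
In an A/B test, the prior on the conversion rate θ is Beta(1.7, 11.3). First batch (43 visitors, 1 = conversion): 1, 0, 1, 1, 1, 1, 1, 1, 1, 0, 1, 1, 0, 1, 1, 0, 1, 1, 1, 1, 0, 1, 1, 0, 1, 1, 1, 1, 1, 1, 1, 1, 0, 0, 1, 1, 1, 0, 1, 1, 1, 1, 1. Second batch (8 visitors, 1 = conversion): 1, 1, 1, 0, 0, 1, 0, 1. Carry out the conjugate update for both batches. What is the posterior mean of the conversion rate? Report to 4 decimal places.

The Beta prior is conjugate to a Binomial/Bernoulli likelihood; the update adds successes to α and failures to β.
After batch 1: Beta(1.7+34, 11.3+9) = Beta(35.7, 20.3).
After batch 2: Beta(35.7+5, 20.3+3) = Beta(40.7, 23.3).
Posterior mean = α/(α+β) = 40.7/64.0 = 0.6359.

0.6359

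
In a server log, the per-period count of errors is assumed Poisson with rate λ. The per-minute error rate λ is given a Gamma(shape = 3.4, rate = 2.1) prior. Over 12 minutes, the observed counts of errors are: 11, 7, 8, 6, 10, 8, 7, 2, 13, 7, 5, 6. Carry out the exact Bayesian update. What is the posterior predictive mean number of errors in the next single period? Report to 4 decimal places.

6.6241

With a Gamma(shape α, rate β) prior, the Poisson likelihood is conjugate: the posterior is Gamma(α + ΣXᵢ, β + n).
Sum of counts S = 90 over n = 12 minutes.
Posterior: Gamma(α+S, β+n) = Gamma(3.4+90, 2.1+12) = Gamma(93.4, 14.1).
The predictive distribution for one future period is NegBinom with mean α/β = 6.6241.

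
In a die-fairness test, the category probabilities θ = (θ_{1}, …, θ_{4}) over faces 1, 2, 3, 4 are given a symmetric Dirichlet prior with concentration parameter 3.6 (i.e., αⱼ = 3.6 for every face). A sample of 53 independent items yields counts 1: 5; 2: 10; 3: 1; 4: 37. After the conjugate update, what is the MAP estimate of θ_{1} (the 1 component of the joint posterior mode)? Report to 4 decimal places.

0.1199

The Dirichlet prior is conjugate to the Multinomial likelihood: each posterior αⱼ = prior αⱼ + observed count nⱼ.
Posterior concentration: (8.6, 13.6, 4.6, 40.6), total = 67.4.
Joint mode component: (α_{1}−1)/(Σα−K) = 7.6/63.4 = 0.1199.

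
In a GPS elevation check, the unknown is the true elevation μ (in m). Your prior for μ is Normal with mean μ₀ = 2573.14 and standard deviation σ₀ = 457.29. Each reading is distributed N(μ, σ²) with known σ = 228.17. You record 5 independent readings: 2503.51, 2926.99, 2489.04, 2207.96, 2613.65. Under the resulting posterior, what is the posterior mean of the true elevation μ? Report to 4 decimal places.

For Normal data with known variance σ², a Normal(μ₀, σ₀²) prior on μ is conjugate. Posterior precision = 1/σ₀² + n/σ²; posterior mean is the precision-weighted average of μ₀ and x̄.
Σxᵢ = 2503.51 + 2926.99 + 2489.04 + 2207.96 + 2613.65 = 12741.15, so n·x̄ = 12741.15.
σ₀² = 457.29² = 209114.1441, σ² = 228.17² = 52061.5489; σ² + n·σ₀² = 52061.5489 + 5·209114.1441 = 1097632.2694.
Posterior mean = (μ₀/σ₀² + n·x̄/σ²)/(1/σ₀² + n/σ²) = (σ²·μ₀ + σ₀²·n·x̄)/(σ² + n·σ₀²) = (52061.5489·2573.14 + 209114.1441·12741.15)/1097632.2694 = 2798316331.036261/1097632.2694 = 2549.4115.

2549.4115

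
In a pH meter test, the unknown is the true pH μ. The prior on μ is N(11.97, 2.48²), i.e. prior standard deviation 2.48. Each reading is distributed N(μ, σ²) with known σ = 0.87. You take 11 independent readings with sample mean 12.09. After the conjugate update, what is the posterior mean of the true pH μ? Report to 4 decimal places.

12.0887

For Normal data with known variance σ², a Normal(μ₀, σ₀²) prior on μ is conjugate. Posterior precision = 1/σ₀² + n/σ²; posterior mean is the precision-weighted average of μ₀ and x̄.
n·x̄ = 11·12.09 = 132.99.
σ₀² = 2.48² = 6.1504, σ² = 0.87² = 0.7569; σ² + n·σ₀² = 0.7569 + 11·6.1504 = 68.4113.
Posterior mean = (μ₀/σ₀² + n·x̄/σ²)/(1/σ₀² + n/σ²) = (σ²·μ₀ + σ₀²·n·x̄)/(σ² + n·σ₀²) = (0.7569·11.97 + 6.1504·132.99)/68.4113 = 827.001789/68.4113 = 12.0887.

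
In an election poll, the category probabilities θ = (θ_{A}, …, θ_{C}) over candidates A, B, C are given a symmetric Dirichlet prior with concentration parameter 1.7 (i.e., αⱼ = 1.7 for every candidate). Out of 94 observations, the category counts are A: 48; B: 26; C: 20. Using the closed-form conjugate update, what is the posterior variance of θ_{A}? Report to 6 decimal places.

The Dirichlet prior is conjugate to the Multinomial likelihood: each posterior αⱼ = prior αⱼ + observed count nⱼ.
Posterior concentration: (49.7, 27.7, 21.7), total = 99.1.
Var[θ_j] = α_j(Σα−α_j)/((Σα)²(Σα+1)) = 49.7·49.4/(99.1²·100.1) = 0.002497.

0.002497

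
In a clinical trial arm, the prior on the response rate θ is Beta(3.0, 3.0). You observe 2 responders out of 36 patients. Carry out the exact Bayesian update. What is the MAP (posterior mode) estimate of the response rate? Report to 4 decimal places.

The Beta prior is conjugate to a Binomial/Bernoulli likelihood; the update adds successes to α and failures to β.
Posterior: Beta(α+k, β+n−k) = Beta(3.0+2, 3.0+34) = Beta(5.0, 37.0).
Mode of Beta(a,b) for a,b>1 is (a−1)/(a+b−2) = 4.0/40.0 = 0.1000.

0.1000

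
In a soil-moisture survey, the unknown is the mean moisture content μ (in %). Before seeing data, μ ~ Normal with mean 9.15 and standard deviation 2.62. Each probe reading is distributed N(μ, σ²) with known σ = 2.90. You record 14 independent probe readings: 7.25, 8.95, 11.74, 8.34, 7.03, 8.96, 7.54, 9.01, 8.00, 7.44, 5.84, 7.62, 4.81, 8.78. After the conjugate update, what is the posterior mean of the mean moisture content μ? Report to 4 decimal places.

For Normal data with known variance σ², a Normal(μ₀, σ₀²) prior on μ is conjugate. Posterior precision = 1/σ₀² + n/σ²; posterior mean is the precision-weighted average of μ₀ and x̄.
Σxᵢ = 7.25 + 8.95 + 11.74 + 8.34 + 7.03 + 8.96 + 7.54 + 9.01 + 8.00 + 7.44 + 5.84 + 7.62 + 4.81 + 8.78 = 111.31, so n·x̄ = 111.31.
σ₀² = 2.62² = 6.8644, σ² = 2.90² = 8.41; σ² + n·σ₀² = 8.41 + 14·6.8644 = 104.5116.
Posterior mean = (μ₀/σ₀² + n·x̄/σ²)/(1/σ₀² + n/σ²) = (σ²·μ₀ + σ₀²·n·x̄)/(σ² + n·σ₀²) = (8.41·9.15 + 6.8644·111.31)/104.5116 = 841.027864/104.5116 = 8.0472.

8.0472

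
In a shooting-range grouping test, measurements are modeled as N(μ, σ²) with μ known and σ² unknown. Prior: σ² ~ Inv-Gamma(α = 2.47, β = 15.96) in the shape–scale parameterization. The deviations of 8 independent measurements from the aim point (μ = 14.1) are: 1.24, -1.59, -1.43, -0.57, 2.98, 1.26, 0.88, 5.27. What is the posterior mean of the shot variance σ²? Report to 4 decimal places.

With known mean μ and an Inverse-Gamma(α, β) prior on σ², the Normal likelihood is conjugate: posterior is Inv-Gamma(α + n/2, β + Σ(xᵢ−μ)²/2).
Σ(xᵢ−μ)² = (1.24)² + (-1.59)² + (-1.43)² + (-0.57)² + (2.98)² + (1.26)² + (0.88)² + (5.27)² = 45.4508.
Posterior: Inv-Gamma(2.47 + 8/2, 15.96 + 45.4508/2) = Inv-Gamma(6.47, 38.68540).
E[σ²|data] = β/(α−1) = 38.68540/5.47 = 7.0723.

7.0723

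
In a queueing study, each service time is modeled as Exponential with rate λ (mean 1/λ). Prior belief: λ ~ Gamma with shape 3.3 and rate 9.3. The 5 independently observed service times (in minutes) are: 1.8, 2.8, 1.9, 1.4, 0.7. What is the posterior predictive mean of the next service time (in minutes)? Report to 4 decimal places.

2.4521

With a Gamma(shape α, rate β) prior on the exponential rate λ, the posterior after n observations with total T = Σxᵢ is Gamma(α+n, β+T).
Sum of observations T = 8.6 minutes; n = 5.
Posterior: Gamma(3.3+5, 9.3+8.6) = Gamma(8.3, 17.9).
The predictive distribution for the next observation is Lomax; its mean is β/(α−1) = 17.9/7.3 = 2.4521.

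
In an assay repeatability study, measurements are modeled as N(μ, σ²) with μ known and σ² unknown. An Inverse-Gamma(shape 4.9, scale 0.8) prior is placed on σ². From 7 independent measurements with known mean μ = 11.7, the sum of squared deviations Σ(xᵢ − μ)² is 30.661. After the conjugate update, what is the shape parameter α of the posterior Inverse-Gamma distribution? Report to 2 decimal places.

With known mean μ and an Inverse-Gamma(α, β) prior on σ², the Normal likelihood is conjugate: posterior is Inv-Gamma(α + n/2, β + Σ(xᵢ−μ)²/2).
Posterior: Inv-Gamma(4.9 + 7/2, 0.8 + 30.661/2) = Inv-Gamma(8.40, 16.1305).
Posterior α = 8.40.

8.40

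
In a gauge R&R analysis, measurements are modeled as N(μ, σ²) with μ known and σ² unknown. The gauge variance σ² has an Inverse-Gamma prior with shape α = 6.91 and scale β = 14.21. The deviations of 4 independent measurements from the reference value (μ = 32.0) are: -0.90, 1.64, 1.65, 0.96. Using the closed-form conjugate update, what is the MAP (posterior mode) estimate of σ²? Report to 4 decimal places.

With known mean μ and an Inverse-Gamma(α, β) prior on σ², the Normal likelihood is conjugate: posterior is Inv-Gamma(α + n/2, β + Σ(xᵢ−μ)²/2).
Σ(xᵢ−μ)² = (-0.90)² + (1.64)² + (1.65)² + (0.96)² = 7.1437.
Posterior: Inv-Gamma(6.91 + 4/2, 14.21 + 7.1437/2) = Inv-Gamma(8.91, 17.78185).
Mode = β/(α+1) = 17.78185/9.91 = 1.7943.

1.7943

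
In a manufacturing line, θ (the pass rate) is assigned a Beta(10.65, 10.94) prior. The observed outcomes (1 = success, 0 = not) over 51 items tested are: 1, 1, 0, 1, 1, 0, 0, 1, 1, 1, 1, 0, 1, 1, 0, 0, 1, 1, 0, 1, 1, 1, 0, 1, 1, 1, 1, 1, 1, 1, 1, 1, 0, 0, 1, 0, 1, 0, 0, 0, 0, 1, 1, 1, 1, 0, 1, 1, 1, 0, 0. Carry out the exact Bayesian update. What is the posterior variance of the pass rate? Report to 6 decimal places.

The Beta prior is conjugate to a Binomial/Bernoulli likelihood; the update adds successes to α and failures to β.
Posterior: Beta(α+k, β+n−k) = Beta(10.65+33, 10.94+18) = Beta(43.65, 28.94).
Var = αβ/((α+β)²(α+β+1)) = 43.65·28.94/(72.59²·73.59) = 0.003258.

0.003258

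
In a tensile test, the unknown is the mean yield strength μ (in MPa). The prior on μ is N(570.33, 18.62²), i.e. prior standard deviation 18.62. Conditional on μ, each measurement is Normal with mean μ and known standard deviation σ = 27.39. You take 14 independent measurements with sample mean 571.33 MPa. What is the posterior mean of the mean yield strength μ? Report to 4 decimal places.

571.1961

For Normal data with known variance σ², a Normal(μ₀, σ₀²) prior on μ is conjugate. Posterior precision = 1/σ₀² + n/σ²; posterior mean is the precision-weighted average of μ₀ and x̄.
n·x̄ = 14·571.33 = 7998.62.
σ₀² = 18.62² = 346.7044, σ² = 27.39² = 750.2121; σ² + n·σ₀² = 750.2121 + 14·346.7044 = 5604.0737.
Posterior mean = (μ₀/σ₀² + n·x̄/σ²)/(1/σ₀² + n/σ²) = (σ²·μ₀ + σ₀²·n·x̄)/(σ² + n·σ₀²) = (750.2121·570.33 + 346.7044·7998.62)/5604.0737 = 3201025.214921/5604.0737 = 571.1961.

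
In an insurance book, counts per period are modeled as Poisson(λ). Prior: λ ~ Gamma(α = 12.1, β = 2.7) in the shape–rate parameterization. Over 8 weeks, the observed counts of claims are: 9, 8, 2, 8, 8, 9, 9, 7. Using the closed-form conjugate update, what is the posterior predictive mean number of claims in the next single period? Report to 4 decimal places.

6.7383

With a Gamma(shape α, rate β) prior, the Poisson likelihood is conjugate: the posterior is Gamma(α + ΣXᵢ, β + n).
Sum of counts S = 60 over n = 8 weeks.
Posterior: Gamma(α+S, β+n) = Gamma(12.1+60, 2.7+8) = Gamma(72.1, 10.7).
The predictive distribution for one future period is NegBinom with mean α/β = 6.7383.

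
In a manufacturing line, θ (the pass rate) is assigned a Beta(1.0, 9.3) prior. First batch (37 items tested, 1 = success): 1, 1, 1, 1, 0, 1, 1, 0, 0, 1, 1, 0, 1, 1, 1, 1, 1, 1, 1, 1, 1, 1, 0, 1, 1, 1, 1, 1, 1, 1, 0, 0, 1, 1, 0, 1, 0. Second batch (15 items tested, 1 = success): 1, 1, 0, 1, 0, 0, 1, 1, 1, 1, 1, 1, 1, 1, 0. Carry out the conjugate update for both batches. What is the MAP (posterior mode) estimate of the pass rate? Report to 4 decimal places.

0.6468

The Beta prior is conjugate to a Binomial/Bernoulli likelihood; the update adds successes to α and failures to β.
After batch 1: Beta(1.0+28, 9.3+9) = Beta(29.0, 18.3).
After batch 2: Beta(29.0+11, 18.3+4) = Beta(40.0, 22.3).
Mode of Beta(a,b) for a,b>1 is (a−1)/(a+b−2) = 39.0/60.3 = 0.6468.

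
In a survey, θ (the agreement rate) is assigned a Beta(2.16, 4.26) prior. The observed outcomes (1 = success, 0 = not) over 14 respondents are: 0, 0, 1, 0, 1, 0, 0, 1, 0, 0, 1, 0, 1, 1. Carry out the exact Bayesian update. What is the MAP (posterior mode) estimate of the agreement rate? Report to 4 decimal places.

The Beta prior is conjugate to a Binomial/Bernoulli likelihood; the update adds successes to α and failures to β.
Posterior: Beta(α+k, β+n−k) = Beta(2.16+6, 4.26+8) = Beta(8.16, 12.26).
Mode of Beta(a,b) for a,b>1 is (a−1)/(a+b−2) = 7.16/18.42 = 0.3887.

0.3887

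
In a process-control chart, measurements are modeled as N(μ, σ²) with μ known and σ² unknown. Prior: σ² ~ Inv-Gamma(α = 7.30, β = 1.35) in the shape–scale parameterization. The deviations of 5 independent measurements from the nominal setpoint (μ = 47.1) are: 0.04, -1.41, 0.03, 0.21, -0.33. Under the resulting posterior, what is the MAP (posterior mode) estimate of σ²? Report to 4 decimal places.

With known mean μ and an Inverse-Gamma(α, β) prior on σ², the Normal likelihood is conjugate: posterior is Inv-Gamma(α + n/2, β + Σ(xᵢ−μ)²/2).
Σ(xᵢ−μ)² = (0.04)² + (-1.41)² + (0.03)² + (0.21)² + (-0.33)² = 2.1436.
Posterior: Inv-Gamma(7.30 + 5/2, 1.35 + 2.1436/2) = Inv-Gamma(9.80, 2.42180).
Mode = β/(α+1) = 2.42180/10.80 = 0.2242.

0.2242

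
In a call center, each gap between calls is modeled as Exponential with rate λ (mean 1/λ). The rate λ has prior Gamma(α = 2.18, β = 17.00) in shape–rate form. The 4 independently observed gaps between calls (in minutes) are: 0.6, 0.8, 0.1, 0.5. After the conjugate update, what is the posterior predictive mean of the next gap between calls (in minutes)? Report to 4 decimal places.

With a Gamma(shape α, rate β) prior on the exponential rate λ, the posterior after n observations with total T = Σxᵢ is Gamma(α+n, β+T).
Sum of observations T = 2.0 minutes; n = 4.
Posterior: Gamma(2.18+4, 17.00+2.0) = Gamma(6.18, 19.00).
The predictive distribution for the next observation is Lomax; its mean is β/(α−1) = 19.00/5.18 = 3.6680.

3.6680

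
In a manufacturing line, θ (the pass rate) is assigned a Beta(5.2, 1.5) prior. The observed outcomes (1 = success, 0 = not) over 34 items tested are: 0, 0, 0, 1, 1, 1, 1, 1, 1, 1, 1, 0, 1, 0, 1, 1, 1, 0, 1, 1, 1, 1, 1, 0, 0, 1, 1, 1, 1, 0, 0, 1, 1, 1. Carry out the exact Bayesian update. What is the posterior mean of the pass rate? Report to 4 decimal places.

The Beta prior is conjugate to a Binomial/Bernoulli likelihood; the update adds successes to α and failures to β.
Posterior: Beta(α+k, β+n−k) = Beta(5.2+24, 1.5+10) = Beta(29.2, 11.5).
Posterior mean = α/(α+β) = 29.2/40.7 = 0.7174.

0.7174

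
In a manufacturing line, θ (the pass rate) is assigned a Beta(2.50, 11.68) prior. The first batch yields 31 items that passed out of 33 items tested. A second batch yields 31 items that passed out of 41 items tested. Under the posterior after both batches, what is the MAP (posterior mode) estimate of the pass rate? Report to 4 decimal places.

0.7368

The Beta prior is conjugate to a Binomial/Bernoulli likelihood; the update adds successes to α and failures to β.
After batch 1: Beta(2.50+31, 11.68+2) = Beta(33.50, 13.68).
After batch 2: Beta(33.50+31, 13.68+10) = Beta(64.50, 23.68).
Mode of Beta(a,b) for a,b>1 is (a−1)/(a+b−2) = 63.50/86.18 = 0.7368.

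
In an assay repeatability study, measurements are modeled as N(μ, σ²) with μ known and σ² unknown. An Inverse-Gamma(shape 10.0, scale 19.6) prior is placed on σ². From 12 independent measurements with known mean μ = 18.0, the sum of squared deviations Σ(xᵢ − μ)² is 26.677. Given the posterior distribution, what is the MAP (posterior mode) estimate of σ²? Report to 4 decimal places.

With known mean μ and an Inverse-Gamma(α, β) prior on σ², the Normal likelihood is conjugate: posterior is Inv-Gamma(α + n/2, β + Σ(xᵢ−μ)²/2).
Posterior: Inv-Gamma(10.0 + 12/2, 19.6 + 26.677/2) = Inv-Gamma(16.00, 32.9385).
Mode = β/(α+1) = 32.9385/17.00 = 1.9376.

1.9376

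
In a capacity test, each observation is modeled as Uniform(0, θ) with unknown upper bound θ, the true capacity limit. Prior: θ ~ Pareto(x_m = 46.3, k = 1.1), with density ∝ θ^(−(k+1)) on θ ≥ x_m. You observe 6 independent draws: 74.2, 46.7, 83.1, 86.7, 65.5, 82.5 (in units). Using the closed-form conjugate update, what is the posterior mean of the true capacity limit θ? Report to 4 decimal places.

100.9131

A Pareto(scale x_m, shape k) prior on the upper bound θ of Uniform(0, θ) is conjugate: posterior is Pareto(max(x_m, max xᵢ), k + n).
Sample maximum = 86.7; prior scale x_m = 46.3 → posterior scale = max = 86.7.
Posterior shape = 1.1 + 6 = 7.1.
E[θ|data] = k·x_m/(k−1) = 7.1·86.7/6.1 = 100.9131.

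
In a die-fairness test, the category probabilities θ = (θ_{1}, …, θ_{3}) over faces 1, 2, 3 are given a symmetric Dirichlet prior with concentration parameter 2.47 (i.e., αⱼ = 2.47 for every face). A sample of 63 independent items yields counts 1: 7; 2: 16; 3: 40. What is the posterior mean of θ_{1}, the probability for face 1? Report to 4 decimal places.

The Dirichlet prior is conjugate to the Multinomial likelihood: each posterior αⱼ = prior αⱼ + observed count nⱼ.
Posterior concentration: (9.47, 18.47, 42.47), total = 70.41.
E[θ_{1}|data] = α_{1}/Σα = 9.47/70.41 = 0.1345.

0.1345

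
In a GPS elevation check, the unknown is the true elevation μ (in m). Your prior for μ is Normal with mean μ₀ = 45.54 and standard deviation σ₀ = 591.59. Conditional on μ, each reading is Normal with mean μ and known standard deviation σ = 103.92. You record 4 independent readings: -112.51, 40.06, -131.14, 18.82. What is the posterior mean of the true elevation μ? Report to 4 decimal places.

For Normal data with known variance σ², a Normal(μ₀, σ₀²) prior on μ is conjugate. Posterior precision = 1/σ₀² + n/σ²; posterior mean is the precision-weighted average of μ₀ and x̄.
Σxᵢ = (-112.51) + 40.06 + (-131.14) + 18.82 = -184.77, so n·x̄ = -184.77.
σ₀² = 591.59² = 349978.7281, σ² = 103.92² = 10799.3664; σ² + n·σ₀² = 10799.3664 + 4·349978.7281 = 1410714.2788.
Posterior mean = (μ₀/σ₀² + n·x̄/σ²)/(1/σ₀² + n/σ²) = (σ²·μ₀ + σ₀²·n·x̄)/(σ² + n·σ₀²) = (10799.3664·45.54 + 349978.7281·(-184.77))/1410714.2788 = -64173766.445181/1410714.2788 = -45.4903.

-45.4903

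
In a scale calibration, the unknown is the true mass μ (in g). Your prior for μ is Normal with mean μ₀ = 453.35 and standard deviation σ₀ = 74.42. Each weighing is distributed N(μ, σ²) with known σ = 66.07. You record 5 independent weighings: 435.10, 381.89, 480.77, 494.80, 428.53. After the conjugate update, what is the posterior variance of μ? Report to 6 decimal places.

754.164453

For Normal data with known variance σ², a Normal(μ₀, σ₀²) prior on μ is conjugate. Posterior precision = 1/σ₀² + n/σ²; posterior mean is the precision-weighted average of μ₀ and x̄.
σ₀² = 74.42² = 5538.3364, σ² = 66.07² = 4365.2449; σ² + n·σ₀² = 4365.2449 + 5·5538.3364 = 32056.9269.
Posterior precision = 1/σ₀² + n/σ² = 1/5538.3364 + 5/4365.2449 = (σ² + n·σ₀²)/(σ₀²σ²) = 32056.9269/(5538.3364·4365.2449); posterior variance σₙ² = σ₀²σ²/(σ² + n·σ₀²) = 5538.3364·4365.2449/32056.9269 = 754.164453.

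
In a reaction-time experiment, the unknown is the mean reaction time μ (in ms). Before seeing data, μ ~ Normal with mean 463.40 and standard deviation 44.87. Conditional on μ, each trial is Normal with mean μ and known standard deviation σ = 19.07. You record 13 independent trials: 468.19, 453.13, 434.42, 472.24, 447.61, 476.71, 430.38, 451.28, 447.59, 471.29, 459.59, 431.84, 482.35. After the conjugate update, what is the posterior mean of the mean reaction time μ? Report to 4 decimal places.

455.9967

For Normal data with known variance σ², a Normal(μ₀, σ₀²) prior on μ is conjugate. Posterior precision = 1/σ₀² + n/σ²; posterior mean is the precision-weighted average of μ₀ and x̄.
Σxᵢ = 468.19 + 453.13 + 434.42 + 472.24 + 447.61 + 476.71 + 430.38 + 451.28 + 447.59 + 471.29 + 459.59 + 431.84 + 482.35 = 5926.62, so n·x̄ = 5926.62.
σ₀² = 44.87² = 2013.3169, σ² = 19.07² = 363.6649; σ² + n·σ₀² = 363.6649 + 13·2013.3169 = 26536.7846.
Posterior mean = (μ₀/σ₀² + n·x̄/σ²)/(1/σ₀² + n/σ²) = (σ²·μ₀ + σ₀²·n·x̄)/(σ² + n·σ₀²) = (363.6649·463.40 + 2013.3169·5926.62)/26536.7846 = 12100686.520538/26536.7846 = 455.9967.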